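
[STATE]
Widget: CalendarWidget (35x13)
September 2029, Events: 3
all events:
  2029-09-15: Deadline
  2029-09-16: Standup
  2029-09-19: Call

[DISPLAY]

           September 2029          
Mo Tu We Th Fr Sa Su               
                1  2               
 3  4  5  6  7  8  9               
10 11 12 13 14 15* 16*             
17 18 19* 20 21 22 23              
24 25 26 27 28 29 30               
                                   
                                   
                                   
                                   
                                   
                                   


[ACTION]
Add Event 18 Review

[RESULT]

           September 2029          
Mo Tu We Th Fr Sa Su               
                1  2               
 3  4  5  6  7  8  9               
10 11 12 13 14 15* 16*             
17 18* 19* 20 21 22 23             
24 25 26 27 28 29 30               
                                   
                                   
                                   
                                   
                                   
                                   


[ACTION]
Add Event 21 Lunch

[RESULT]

           September 2029          
Mo Tu We Th Fr Sa Su               
                1  2               
 3  4  5  6  7  8  9               
10 11 12 13 14 15* 16*             
17 18* 19* 20 21* 22 23            
24 25 26 27 28 29 30               
                                   
                                   
                                   
                                   
                                   
                                   


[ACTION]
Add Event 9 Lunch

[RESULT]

           September 2029          
Mo Tu We Th Fr Sa Su               
                1  2               
 3  4  5  6  7  8  9*              
10 11 12 13 14 15* 16*             
17 18* 19* 20 21* 22 23            
24 25 26 27 28 29 30               
                                   
                                   
                                   
                                   
                                   
                                   


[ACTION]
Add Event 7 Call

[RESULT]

           September 2029          
Mo Tu We Th Fr Sa Su               
                1  2               
 3  4  5  6  7*  8  9*             
10 11 12 13 14 15* 16*             
17 18* 19* 20 21* 22 23            
24 25 26 27 28 29 30               
                                   
                                   
                                   
                                   
                                   
                                   


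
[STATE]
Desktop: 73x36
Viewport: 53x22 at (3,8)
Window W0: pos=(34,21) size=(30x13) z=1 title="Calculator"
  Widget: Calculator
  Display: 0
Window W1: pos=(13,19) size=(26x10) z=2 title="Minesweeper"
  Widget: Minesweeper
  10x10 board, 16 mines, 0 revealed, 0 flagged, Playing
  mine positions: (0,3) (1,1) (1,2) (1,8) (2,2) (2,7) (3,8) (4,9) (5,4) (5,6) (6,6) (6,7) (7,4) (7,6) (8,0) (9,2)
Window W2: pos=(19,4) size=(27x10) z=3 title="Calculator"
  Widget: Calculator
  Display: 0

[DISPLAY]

                ┃┌───┬───┬───┬───┐        ┃          
                ┃│ 7 │ 8 │ 9 │ ÷ │        ┃          
                ┃├───┼───┼───┼───┤        ┃          
                ┃│ 4 │ 5 │ 6 │ × │        ┃          
                ┃└───┴───┴───┴───┘        ┃          
                ┗━━━━━━━━━━━━━━━━━━━━━━━━━┛          
                                                     
                                                     
                                                     
                                                     
                                                     
          ┏━━━━━━━━━━━━━━━━━━━━━━━━┓                 
          ┃ Minesweeper            ┃                 
          ┠────────────────────────┨━━━━━━━━━━━━━━━━━
          ┃■■■■■■■■■■              ┃culator          
          ┃■■■■■■■■■■              ┃─────────────────
          ┃■■■■■■■■■■              ┃                 
          ┃■■■■■■■■■■              ┃┬───┬───┬───┐    
          ┃■■■■■■■■■■              ┃│ 8 │ 9 │ ÷ │    
          ┃■■■■■■■■■■              ┃┼───┼───┼───┤    
          ┗━━━━━━━━━━━━━━━━━━━━━━━━┛│ 5 │ 6 │ × │    
                               ┃├───┼───┼───┼───┤    


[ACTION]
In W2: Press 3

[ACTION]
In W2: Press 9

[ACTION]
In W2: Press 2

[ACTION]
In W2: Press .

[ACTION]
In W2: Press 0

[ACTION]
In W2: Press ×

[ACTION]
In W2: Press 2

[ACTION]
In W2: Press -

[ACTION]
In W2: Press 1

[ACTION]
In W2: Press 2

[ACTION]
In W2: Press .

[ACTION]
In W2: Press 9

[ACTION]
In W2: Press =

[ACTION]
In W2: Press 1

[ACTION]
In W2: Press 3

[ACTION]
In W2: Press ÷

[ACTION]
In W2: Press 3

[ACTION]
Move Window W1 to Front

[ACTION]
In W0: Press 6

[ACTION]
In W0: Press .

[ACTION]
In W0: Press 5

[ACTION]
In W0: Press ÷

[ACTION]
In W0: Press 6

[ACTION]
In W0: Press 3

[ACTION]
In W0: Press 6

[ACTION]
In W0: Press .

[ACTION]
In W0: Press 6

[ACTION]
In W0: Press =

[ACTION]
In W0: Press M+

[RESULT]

                ┃┌───┬───┬───┬───┐        ┃          
                ┃│ 7 │ 8 │ 9 │ ÷ │        ┃          
                ┃├───┼───┼───┼───┤        ┃          
                ┃│ 4 │ 5 │ 6 │ × │        ┃          
                ┃└───┴───┴───┴───┘        ┃          
                ┗━━━━━━━━━━━━━━━━━━━━━━━━━┛          
                                                     
                                                     
                                                     
                                                     
                                                     
          ┏━━━━━━━━━━━━━━━━━━━━━━━━┓                 
          ┃ Minesweeper            ┃                 
          ┠────────────────────────┨━━━━━━━━━━━━━━━━━
          ┃■■■■■■■■■■              ┃culator          
          ┃■■■■■■■■■■              ┃─────────────────
          ┃■■■■■■■■■■              ┃           0.0102
          ┃■■■■■■■■■■              ┃┬───┬───┬───┐    
          ┃■■■■■■■■■■              ┃│ 8 │ 9 │ ÷ │    
          ┃■■■■■■■■■■              ┃┼───┼───┼───┤    
          ┗━━━━━━━━━━━━━━━━━━━━━━━━┛│ 5 │ 6 │ × │    
                               ┃├───┼───┼───┼───┤    


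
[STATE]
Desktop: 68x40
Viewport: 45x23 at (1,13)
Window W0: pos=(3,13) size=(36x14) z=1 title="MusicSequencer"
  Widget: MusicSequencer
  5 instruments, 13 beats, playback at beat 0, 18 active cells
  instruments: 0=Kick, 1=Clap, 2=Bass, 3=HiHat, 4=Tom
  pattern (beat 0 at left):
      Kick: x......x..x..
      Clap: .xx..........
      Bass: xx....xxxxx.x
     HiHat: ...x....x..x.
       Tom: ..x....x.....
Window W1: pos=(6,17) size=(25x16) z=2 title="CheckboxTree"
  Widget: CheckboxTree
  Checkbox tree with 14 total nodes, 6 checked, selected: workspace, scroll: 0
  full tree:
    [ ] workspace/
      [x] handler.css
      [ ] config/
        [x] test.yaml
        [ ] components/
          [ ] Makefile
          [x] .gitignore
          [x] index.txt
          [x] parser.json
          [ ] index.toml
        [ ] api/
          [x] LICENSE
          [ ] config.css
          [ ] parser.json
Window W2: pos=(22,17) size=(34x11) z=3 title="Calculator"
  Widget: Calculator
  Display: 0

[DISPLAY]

  ┏━━━━━━━━━━━━━━━━━━━━━━━━━━━━━━━━━━┓       
  ┃ MusicSequencer                   ┃       
  ┠──────────────────────────────────┨       
  ┃      ▼123456789012               ┃       
  ┃  ┏━━━━━━━━━━━━━━━┏━━━━━━━━━━━━━━━━━━━━━━━
  ┃  ┃ CheckboxTree  ┃ Calculator            
  ┃  ┠───────────────┠───────────────────────
  ┃ H┃>[-] workspace/┃                       
  ┃  ┃   [x] handler.┃┌───┬───┬───┬───┐      
  ┃  ┃   [-] config/ ┃│ 7 │ 8 │ 9 │ ÷ │      
  ┃  ┃     [x] test.y┃├───┼───┼───┼───┤      
  ┃  ┃     [-] compon┃│ 4 │ 5 │ 6 │ × │      
  ┃  ┃       [ ] Make┃├───┼───┼───┼───┤      
  ┗━━┃       [x] .git┃│ 1 │ 2 │ 3 │ - │      
     ┃       [x] inde┗━━━━━━━━━━━━━━━━━━━━━━━
     ┃       [x] parser.json ┃               
     ┃       [ ] index.toml  ┃               
     ┃     [-] api/          ┃               
     ┃       [x] LICENSE     ┃               
     ┗━━━━━━━━━━━━━━━━━━━━━━━┛               
                                             
                                             
                                             


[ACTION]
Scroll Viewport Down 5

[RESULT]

  ┃  ┏━━━━━━━━━━━━━━━┏━━━━━━━━━━━━━━━━━━━━━━━
  ┃  ┃ CheckboxTree  ┃ Calculator            
  ┃  ┠───────────────┠───────────────────────
  ┃ H┃>[-] workspace/┃                       
  ┃  ┃   [x] handler.┃┌───┬───┬───┬───┐      
  ┃  ┃   [-] config/ ┃│ 7 │ 8 │ 9 │ ÷ │      
  ┃  ┃     [x] test.y┃├───┼───┼───┼───┤      
  ┃  ┃     [-] compon┃│ 4 │ 5 │ 6 │ × │      
  ┃  ┃       [ ] Make┃├───┼───┼───┼───┤      
  ┗━━┃       [x] .git┃│ 1 │ 2 │ 3 │ - │      
     ┃       [x] inde┗━━━━━━━━━━━━━━━━━━━━━━━
     ┃       [x] parser.json ┃               
     ┃       [ ] index.toml  ┃               
     ┃     [-] api/          ┃               
     ┃       [x] LICENSE     ┃               
     ┗━━━━━━━━━━━━━━━━━━━━━━━┛               
                                             
                                             
                                             
                                             
                                             
                                             
                                             


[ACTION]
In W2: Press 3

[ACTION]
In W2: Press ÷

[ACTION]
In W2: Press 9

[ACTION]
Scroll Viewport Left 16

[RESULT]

   ┃  ┏━━━━━━━━━━━━━━━┏━━━━━━━━━━━━━━━━━━━━━━
   ┃  ┃ CheckboxTree  ┃ Calculator           
   ┃  ┠───────────────┠──────────────────────
   ┃ H┃>[-] workspace/┃                      
   ┃  ┃   [x] handler.┃┌───┬───┬───┬───┐     
   ┃  ┃   [-] config/ ┃│ 7 │ 8 │ 9 │ ÷ │     
   ┃  ┃     [x] test.y┃├───┼───┼───┼───┤     
   ┃  ┃     [-] compon┃│ 4 │ 5 │ 6 │ × │     
   ┃  ┃       [ ] Make┃├───┼───┼───┼───┤     
   ┗━━┃       [x] .git┃│ 1 │ 2 │ 3 │ - │     
      ┃       [x] inde┗━━━━━━━━━━━━━━━━━━━━━━
      ┃       [x] parser.json ┃              
      ┃       [ ] index.toml  ┃              
      ┃     [-] api/          ┃              
      ┃       [x] LICENSE     ┃              
      ┗━━━━━━━━━━━━━━━━━━━━━━━┛              
                                             
                                             
                                             
                                             
                                             
                                             
                                             


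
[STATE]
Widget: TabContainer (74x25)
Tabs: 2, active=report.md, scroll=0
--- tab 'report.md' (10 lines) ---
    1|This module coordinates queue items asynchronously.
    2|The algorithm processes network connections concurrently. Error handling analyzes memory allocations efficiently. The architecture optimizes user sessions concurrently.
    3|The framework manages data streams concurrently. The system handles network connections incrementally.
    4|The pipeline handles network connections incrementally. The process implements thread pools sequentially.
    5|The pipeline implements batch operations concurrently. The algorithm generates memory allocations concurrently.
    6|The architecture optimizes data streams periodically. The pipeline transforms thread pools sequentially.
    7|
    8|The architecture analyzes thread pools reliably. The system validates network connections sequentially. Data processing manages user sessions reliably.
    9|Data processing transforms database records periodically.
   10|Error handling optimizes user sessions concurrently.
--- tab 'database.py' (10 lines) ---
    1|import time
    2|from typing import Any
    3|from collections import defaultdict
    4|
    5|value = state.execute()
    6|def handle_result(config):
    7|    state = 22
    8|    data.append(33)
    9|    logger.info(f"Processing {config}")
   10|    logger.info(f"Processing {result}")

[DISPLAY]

[report.md]│ database.py                                                  
──────────────────────────────────────────────────────────────────────────
This module coordinates queue items asynchronously.                       
The algorithm processes network connections concurrently. Error handling a
The framework manages data streams concurrently. The system handles networ
The pipeline handles network connections incrementally. The process implem
The pipeline implements batch operations concurrently. The algorithm gener
The architecture optimizes data streams periodically. The pipeline transfo
                                                                          
The architecture analyzes thread pools reliably. The system validates netw
Data processing transforms database records periodically.                 
Error handling optimizes user sessions concurrently.                      
                                                                          
                                                                          
                                                                          
                                                                          
                                                                          
                                                                          
                                                                          
                                                                          
                                                                          
                                                                          
                                                                          
                                                                          
                                                                          


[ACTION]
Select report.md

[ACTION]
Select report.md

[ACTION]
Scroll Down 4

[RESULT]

[report.md]│ database.py                                                  
──────────────────────────────────────────────────────────────────────────
The pipeline implements batch operations concurrently. The algorithm gener
The architecture optimizes data streams periodically. The pipeline transfo
                                                                          
The architecture analyzes thread pools reliably. The system validates netw
Data processing transforms database records periodically.                 
Error handling optimizes user sessions concurrently.                      
                                                                          
                                                                          
                                                                          
                                                                          
                                                                          
                                                                          
                                                                          
                                                                          
                                                                          
                                                                          
                                                                          
                                                                          
                                                                          
                                                                          
                                                                          
                                                                          
                                                                          


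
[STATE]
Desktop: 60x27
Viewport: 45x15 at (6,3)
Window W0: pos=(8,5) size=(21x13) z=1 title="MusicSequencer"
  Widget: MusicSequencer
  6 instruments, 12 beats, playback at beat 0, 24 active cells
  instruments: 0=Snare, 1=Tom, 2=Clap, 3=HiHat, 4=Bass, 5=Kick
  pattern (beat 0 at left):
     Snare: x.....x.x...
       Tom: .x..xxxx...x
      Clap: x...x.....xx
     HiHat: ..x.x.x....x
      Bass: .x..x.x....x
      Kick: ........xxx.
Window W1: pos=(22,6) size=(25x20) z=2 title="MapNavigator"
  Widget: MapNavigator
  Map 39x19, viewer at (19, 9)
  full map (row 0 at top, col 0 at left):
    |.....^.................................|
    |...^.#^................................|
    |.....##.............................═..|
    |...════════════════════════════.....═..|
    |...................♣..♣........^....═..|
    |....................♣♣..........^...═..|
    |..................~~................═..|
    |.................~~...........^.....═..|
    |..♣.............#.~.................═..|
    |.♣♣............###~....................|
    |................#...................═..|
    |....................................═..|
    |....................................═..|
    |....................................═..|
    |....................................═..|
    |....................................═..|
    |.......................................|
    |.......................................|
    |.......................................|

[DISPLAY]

                                             
                                             
  ┏━━━━━━━━━━━━━━━━━━━┓                      
  ┃ MusicSequenc┏━━━━━━━━━━━━━━━━━━━━━━━┓    
  ┠─────────────┃ MapNavigator          ┃    
  ┃      ▼123456┠───────────────────────┨    
  ┃ Snare█·····█┃.......................┃    
  ┃   Tom·█··███┃.......................┃    
  ┃  Clap█···█··┃═══════════════════════┃    
  ┃ HiHat··█·█·█┃...........♣..♣........┃    
  ┃  Bass·█··█·█┃............♣♣.........┃    
  ┃  Kick·······┃..........~~...........┃    
  ┃             ┃.........~~...........^┃    
  ┃             ┃........#.~............┃    
  ┗━━━━━━━━━━━━━┃.......###~@...........┃    


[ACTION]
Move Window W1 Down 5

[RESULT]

                                             
                                             
  ┏━━━━━━━━━━━━━━━━━━━┓                      
  ┃ MusicSequencer    ┃                      
  ┠─────────────┏━━━━━━━━━━━━━━━━━━━━━━━┓    
  ┃      ▼123456┃ MapNavigator          ┃    
  ┃ Snare█·····█┠───────────────────────┨    
  ┃   Tom·█··███┃.......................┃    
  ┃  Clap█···█··┃.......................┃    
  ┃ HiHat··█·█·█┃═══════════════════════┃    
  ┃  Bass·█··█·█┃...........♣..♣........┃    
  ┃  Kick·······┃............♣♣.........┃    
  ┃             ┃..........~~...........┃    
  ┃             ┃.........~~...........^┃    
  ┗━━━━━━━━━━━━━┃........#.~............┃    


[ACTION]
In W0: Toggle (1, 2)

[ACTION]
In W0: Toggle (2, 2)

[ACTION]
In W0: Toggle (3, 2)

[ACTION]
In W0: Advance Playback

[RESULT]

                                             
                                             
  ┏━━━━━━━━━━━━━━━━━━━┓                      
  ┃ MusicSequencer    ┃                      
  ┠─────────────┏━━━━━━━━━━━━━━━━━━━━━━━┓    
  ┃      0▼23456┃ MapNavigator          ┃    
  ┃ Snare█·····█┠───────────────────────┨    
  ┃   Tom·██·███┃.......................┃    
  ┃  Clap█·█·█··┃.......................┃    
  ┃ HiHat····█·█┃═══════════════════════┃    
  ┃  Bass·█··█·█┃...........♣..♣........┃    
  ┃  Kick·······┃............♣♣.........┃    
  ┃             ┃..........~~...........┃    
  ┃             ┃.........~~...........^┃    
  ┗━━━━━━━━━━━━━┃........#.~............┃    


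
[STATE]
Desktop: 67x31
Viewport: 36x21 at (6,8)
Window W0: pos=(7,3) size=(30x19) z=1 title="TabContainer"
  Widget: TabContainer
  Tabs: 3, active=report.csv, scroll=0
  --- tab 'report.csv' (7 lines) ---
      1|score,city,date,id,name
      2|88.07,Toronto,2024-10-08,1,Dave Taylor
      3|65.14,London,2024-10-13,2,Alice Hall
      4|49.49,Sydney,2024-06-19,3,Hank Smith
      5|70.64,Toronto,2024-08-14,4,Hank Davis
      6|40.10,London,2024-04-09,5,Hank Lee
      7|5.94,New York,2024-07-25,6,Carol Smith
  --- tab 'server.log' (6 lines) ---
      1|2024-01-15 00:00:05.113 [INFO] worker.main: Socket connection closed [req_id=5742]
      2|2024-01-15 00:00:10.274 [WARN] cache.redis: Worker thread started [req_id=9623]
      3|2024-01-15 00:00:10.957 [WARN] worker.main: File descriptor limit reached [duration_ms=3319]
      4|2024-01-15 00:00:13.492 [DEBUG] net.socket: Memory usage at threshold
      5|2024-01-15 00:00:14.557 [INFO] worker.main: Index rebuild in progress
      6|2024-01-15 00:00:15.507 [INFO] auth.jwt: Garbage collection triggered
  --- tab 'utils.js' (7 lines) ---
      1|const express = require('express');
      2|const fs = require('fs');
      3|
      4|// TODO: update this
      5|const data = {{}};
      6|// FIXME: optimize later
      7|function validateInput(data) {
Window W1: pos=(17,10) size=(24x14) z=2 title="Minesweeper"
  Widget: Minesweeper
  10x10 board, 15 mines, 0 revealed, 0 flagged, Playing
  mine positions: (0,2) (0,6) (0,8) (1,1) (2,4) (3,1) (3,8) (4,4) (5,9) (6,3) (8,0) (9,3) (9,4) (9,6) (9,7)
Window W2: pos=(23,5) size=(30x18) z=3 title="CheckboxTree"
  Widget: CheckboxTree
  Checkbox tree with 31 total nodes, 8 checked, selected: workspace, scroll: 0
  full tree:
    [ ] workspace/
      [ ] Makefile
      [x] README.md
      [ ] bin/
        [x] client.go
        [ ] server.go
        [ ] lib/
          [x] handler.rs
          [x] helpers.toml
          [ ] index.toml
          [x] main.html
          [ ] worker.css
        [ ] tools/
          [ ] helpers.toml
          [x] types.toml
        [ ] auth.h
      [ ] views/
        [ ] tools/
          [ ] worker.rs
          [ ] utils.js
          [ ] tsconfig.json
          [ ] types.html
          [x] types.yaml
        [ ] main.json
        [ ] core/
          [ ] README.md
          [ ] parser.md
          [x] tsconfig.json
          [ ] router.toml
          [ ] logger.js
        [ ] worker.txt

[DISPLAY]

 ┃score,city,date┃>[-] workspace/   
 ┃88.07,Toronto,2┃   [ ] Makefile   
 ┃65.14,Lon┏━━━━━┃   [x] README.md  
 ┃49.49,Syd┃ Mine┃   [-] bin/       
 ┃70.64,Tor┠─────┃     [x] client.go
 ┃40.10,Lon┃■■■■■┃     [ ] server.go
 ┃5.94,New ┃■■■■■┃     [-] lib/     
 ┃         ┃■■■■■┃       [x] handler
 ┃         ┃■■■■■┃       [x] helpers
 ┃         ┃■■■■■┃       [ ] index.t
 ┃         ┃■■■■■┃       [x] main.ht
 ┃         ┃■■■■■┃       [ ] worker.
 ┃         ┃■■■■■┃     [-] tools/   
 ┗━━━━━━━━━┃■■■■■┃       [ ] helpers
           ┃■■■■■┗━━━━━━━━━━━━━━━━━━
           ┗━━━━━━━━━━━━━━━━━━━━━━┛ 
                                    
                                    
                                    
                                    
                                    


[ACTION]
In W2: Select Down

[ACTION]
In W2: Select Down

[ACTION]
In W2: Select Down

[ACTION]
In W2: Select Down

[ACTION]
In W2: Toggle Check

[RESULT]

 ┃score,city,date┃ [-] workspace/   
 ┃88.07,Toronto,2┃   [ ] Makefile   
 ┃65.14,Lon┏━━━━━┃   [x] README.md  
 ┃49.49,Syd┃ Mine┃   [-] bin/       
 ┃70.64,Tor┠─────┃>    [ ] client.go
 ┃40.10,Lon┃■■■■■┃     [ ] server.go
 ┃5.94,New ┃■■■■■┃     [-] lib/     
 ┃         ┃■■■■■┃       [x] handler
 ┃         ┃■■■■■┃       [x] helpers
 ┃         ┃■■■■■┃       [ ] index.t
 ┃         ┃■■■■■┃       [x] main.ht
 ┃         ┃■■■■■┃       [ ] worker.
 ┃         ┃■■■■■┃     [-] tools/   
 ┗━━━━━━━━━┃■■■■■┃       [ ] helpers
           ┃■■■■■┗━━━━━━━━━━━━━━━━━━
           ┗━━━━━━━━━━━━━━━━━━━━━━┛ 
                                    
                                    
                                    
                                    
                                    


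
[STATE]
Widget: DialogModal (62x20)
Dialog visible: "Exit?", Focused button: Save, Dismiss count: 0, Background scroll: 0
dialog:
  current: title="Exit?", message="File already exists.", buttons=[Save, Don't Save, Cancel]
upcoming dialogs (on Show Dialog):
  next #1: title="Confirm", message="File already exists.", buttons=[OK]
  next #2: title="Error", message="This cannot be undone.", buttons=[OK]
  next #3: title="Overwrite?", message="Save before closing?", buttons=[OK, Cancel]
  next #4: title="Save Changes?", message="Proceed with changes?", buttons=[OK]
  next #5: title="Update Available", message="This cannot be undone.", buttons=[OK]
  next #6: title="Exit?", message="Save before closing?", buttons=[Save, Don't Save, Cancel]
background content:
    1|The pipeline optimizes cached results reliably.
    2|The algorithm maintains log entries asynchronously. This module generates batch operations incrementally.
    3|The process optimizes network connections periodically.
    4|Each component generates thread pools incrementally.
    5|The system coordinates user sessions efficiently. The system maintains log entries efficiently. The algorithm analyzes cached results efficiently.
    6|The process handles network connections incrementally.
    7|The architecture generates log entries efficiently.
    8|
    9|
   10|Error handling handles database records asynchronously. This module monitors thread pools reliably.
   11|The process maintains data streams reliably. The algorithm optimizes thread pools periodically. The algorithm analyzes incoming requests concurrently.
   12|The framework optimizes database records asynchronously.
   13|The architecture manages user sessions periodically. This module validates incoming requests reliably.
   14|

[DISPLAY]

The pipeline optimizes cached results reliably.               
The algorithm maintains log entries asynchronously. This modul
The process optimizes network connections periodically.       
Each component generates thread pools incrementally.          
The system coordinates user sessions efficiently. The system m
The process handles network connections incrementally.        
The architecture generates log entries efficiently.           
               ┌──────────────────────────────┐               
               │            Exit?             │               
Error handling │     File already exists.     │onously. This m
The process mai│ [Save]  Don't Save   Cancel  │e algorithm opt
The framework o└──────────────────────────────┘ronously.      
The architecture manages user sessions periodically. This modu
                                                              
                                                              
                                                              
                                                              
                                                              
                                                              
                                                              


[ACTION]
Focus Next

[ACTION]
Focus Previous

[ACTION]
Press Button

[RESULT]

The pipeline optimizes cached results reliably.               
The algorithm maintains log entries asynchronously. This modul
The process optimizes network connections periodically.       
Each component generates thread pools incrementally.          
The system coordinates user sessions efficiently. The system m
The process handles network connections incrementally.        
The architecture generates log entries efficiently.           
                                                              
                                                              
Error handling handles database records asynchronously. This m
The process maintains data streams reliably. The algorithm opt
The framework optimizes database records asynchronously.      
The architecture manages user sessions periodically. This modu
                                                              
                                                              
                                                              
                                                              
                                                              
                                                              
                                                              


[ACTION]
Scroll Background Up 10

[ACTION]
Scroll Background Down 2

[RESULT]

The process optimizes network connections periodically.       
Each component generates thread pools incrementally.          
The system coordinates user sessions efficiently. The system m
The process handles network connections incrementally.        
The architecture generates log entries efficiently.           
                                                              
                                                              
Error handling handles database records asynchronously. This m
The process maintains data streams reliably. The algorithm opt
The framework optimizes database records asynchronously.      
The architecture manages user sessions periodically. This modu
                                                              
                                                              
                                                              
                                                              
                                                              
                                                              
                                                              
                                                              
                                                              


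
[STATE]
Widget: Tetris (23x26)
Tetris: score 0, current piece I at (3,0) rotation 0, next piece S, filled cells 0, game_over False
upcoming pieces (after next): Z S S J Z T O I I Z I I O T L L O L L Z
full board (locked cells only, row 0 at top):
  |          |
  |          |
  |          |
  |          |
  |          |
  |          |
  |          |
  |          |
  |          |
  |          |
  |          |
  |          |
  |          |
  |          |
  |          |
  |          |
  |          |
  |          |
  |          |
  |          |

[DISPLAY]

   ████   │Next:       
          │ ░░         
          │░░          
          │            
          │            
          │            
          │Score:      
          │0           
          │            
          │            
          │            
          │            
          │            
          │            
          │            
          │            
          │            
          │            
          │            
          │            
          │            
          │            
          │            
          │            
          │            
          │            


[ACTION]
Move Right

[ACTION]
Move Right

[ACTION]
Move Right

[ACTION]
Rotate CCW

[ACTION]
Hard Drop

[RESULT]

    ░░    │Next:       
   ░░     │▓▓          
          │ ▓▓         
          │            
          │            
          │            
          │Score:      
          │0           
          │            
          │            
          │            
          │            
          │            
          │            
          │            
          │            
      █   │            
      █   │            
      █   │            
      █   │            
          │            
          │            
          │            
          │            
          │            
          │            


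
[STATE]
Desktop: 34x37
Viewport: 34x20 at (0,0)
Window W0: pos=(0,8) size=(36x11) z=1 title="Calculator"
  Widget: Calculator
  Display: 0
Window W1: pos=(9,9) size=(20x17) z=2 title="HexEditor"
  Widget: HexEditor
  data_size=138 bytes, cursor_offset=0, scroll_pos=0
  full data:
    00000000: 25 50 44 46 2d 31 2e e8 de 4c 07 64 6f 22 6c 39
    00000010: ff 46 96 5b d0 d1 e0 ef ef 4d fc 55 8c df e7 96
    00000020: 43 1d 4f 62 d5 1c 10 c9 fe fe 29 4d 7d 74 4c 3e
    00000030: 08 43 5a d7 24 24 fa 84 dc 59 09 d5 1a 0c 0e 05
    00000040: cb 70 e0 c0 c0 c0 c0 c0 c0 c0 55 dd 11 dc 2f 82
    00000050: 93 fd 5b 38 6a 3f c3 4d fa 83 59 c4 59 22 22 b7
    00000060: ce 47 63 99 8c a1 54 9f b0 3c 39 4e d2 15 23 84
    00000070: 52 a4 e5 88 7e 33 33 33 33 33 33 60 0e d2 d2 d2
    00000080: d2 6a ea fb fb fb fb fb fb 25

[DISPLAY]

                                  
                                  
                                  
                                  
                                  
                                  
                                  
                                  
┏━━━━━━━━━━━━━━━━━━━━━━━━━━━━━━━━━
┃ Calcula┏━━━━━━━━━━━━━━━━━━┓     
┠────────┃ HexEditor        ┃─────
┃        ┠──────────────────┨     
┃┌───┬───┃00000000  25 50 44┃     
┃│ 7 │ 8 ┃00000010  ff 46 96┃     
┃├───┼───┃00000020  43 1d 4f┃     
┃│ 4 │ 5 ┃00000030  08 43 5a┃     
┃├───┼───┃00000040  cb 70 e0┃     
┃│ 1 │ 2 ┃00000050  93 fd 5b┃     
┗━━━━━━━━┃00000060  ce 47 63┃━━━━━
         ┃00000070  52 a4 e5┃     


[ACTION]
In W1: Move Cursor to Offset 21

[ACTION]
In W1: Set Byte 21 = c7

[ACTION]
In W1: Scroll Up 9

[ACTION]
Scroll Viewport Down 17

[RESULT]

┃│ 1 │ 2 ┃00000050  93 fd 5b┃     
┗━━━━━━━━┃00000060  ce 47 63┃━━━━━
         ┃00000070  52 a4 e5┃     
         ┃00000080  d2 6a ea┃     
         ┃                  ┃     
         ┃                  ┃     
         ┃                  ┃     
         ┃                  ┃     
         ┗━━━━━━━━━━━━━━━━━━┛     
                                  
                                  
                                  
                                  
                                  
                                  
                                  
                                  
                                  
                                  
                                  


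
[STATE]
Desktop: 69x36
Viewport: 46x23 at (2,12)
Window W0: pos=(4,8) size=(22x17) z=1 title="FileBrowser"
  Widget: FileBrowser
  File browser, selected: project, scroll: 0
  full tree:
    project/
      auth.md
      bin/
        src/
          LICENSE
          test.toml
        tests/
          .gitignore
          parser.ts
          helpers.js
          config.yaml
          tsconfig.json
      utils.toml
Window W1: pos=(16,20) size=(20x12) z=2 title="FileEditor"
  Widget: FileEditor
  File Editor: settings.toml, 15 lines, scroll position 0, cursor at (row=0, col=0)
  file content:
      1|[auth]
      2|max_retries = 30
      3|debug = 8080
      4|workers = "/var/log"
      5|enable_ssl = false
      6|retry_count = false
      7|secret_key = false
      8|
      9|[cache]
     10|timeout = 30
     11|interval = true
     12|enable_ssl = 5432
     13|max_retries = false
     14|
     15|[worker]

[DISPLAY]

  ┃    auth.md         ┃                      
  ┃    [+] bin/        ┃                      
  ┃    utils.toml      ┃                      
  ┃                    ┃                      
  ┃                    ┃                      
  ┃                    ┃                      
  ┃                    ┃                      
  ┃                    ┃                      
  ┃           ┏━━━━━━━━━━━━━━━━━━┓            
  ┃           ┃ FileEditor       ┃            
  ┃           ┠──────────────────┨            
  ┃           ┃█auth]           ▲┃            
  ┗━━━━━━━━━━━┃max_retries = 30 █┃            
              ┃debug = 8080     ░┃            
              ┃workers = "/var/l░┃            
              ┃enable_ssl = fals░┃            
              ┃retry_count = fal░┃            
              ┃secret_key = fals░┃            
              ┃                 ▼┃            
              ┗━━━━━━━━━━━━━━━━━━┛            
                                              
                                              
                                              


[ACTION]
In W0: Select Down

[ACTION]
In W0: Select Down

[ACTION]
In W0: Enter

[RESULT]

  ┃    auth.md         ┃                      
  ┃  > [-] bin/        ┃                      
  ┃      [+] src/      ┃                      
  ┃      [+] tests/    ┃                      
  ┃    utils.toml      ┃                      
  ┃                    ┃                      
  ┃                    ┃                      
  ┃                    ┃                      
  ┃           ┏━━━━━━━━━━━━━━━━━━┓            
  ┃           ┃ FileEditor       ┃            
  ┃           ┠──────────────────┨            
  ┃           ┃█auth]           ▲┃            
  ┗━━━━━━━━━━━┃max_retries = 30 █┃            
              ┃debug = 8080     ░┃            
              ┃workers = "/var/l░┃            
              ┃enable_ssl = fals░┃            
              ┃retry_count = fal░┃            
              ┃secret_key = fals░┃            
              ┃                 ▼┃            
              ┗━━━━━━━━━━━━━━━━━━┛            
                                              
                                              
                                              


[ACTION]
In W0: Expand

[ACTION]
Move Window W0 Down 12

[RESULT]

                                              
                                              
                                              
                                              
                                              
                                              
                                              
  ┏━━━━━━━━━━━━━━━━━━━━┓                      
  ┃ FileBrowse┏━━━━━━━━━━━━━━━━━━┓            
  ┠───────────┃ FileEditor       ┃            
  ┃  [-] proje┠──────────────────┨            
  ┃    auth.md┃█auth]           ▲┃            
  ┃  > [-] bin┃max_retries = 30 █┃            
  ┃      [+] s┃debug = 8080     ░┃            
  ┃      [+] t┃workers = "/var/l░┃            
  ┃    utils.t┃enable_ssl = fals░┃            
  ┃           ┃retry_count = fal░┃            
  ┃           ┃secret_key = fals░┃            
  ┃           ┃                 ▼┃            
  ┃           ┗━━━━━━━━━━━━━━━━━━┛            
  ┃                    ┃                      
  ┃                    ┃                      
  ┃                    ┃                      
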